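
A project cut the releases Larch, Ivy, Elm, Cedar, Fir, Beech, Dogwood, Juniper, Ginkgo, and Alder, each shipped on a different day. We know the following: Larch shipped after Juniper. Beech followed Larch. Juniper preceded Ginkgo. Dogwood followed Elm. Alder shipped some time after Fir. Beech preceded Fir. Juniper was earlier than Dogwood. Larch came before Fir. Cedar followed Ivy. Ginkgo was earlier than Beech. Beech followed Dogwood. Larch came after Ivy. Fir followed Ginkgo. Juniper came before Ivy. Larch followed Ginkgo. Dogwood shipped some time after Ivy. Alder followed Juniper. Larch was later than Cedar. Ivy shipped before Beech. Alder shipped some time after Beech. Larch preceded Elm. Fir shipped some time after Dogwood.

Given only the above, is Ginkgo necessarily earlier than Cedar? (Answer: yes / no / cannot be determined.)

No chain of stated constraints runs from Ginkgo to Cedar, and none runs from Cedar to Ginkgo either.
So the relative order of Ginkgo and Cedar is not fixed by the given facts.

cannot be determined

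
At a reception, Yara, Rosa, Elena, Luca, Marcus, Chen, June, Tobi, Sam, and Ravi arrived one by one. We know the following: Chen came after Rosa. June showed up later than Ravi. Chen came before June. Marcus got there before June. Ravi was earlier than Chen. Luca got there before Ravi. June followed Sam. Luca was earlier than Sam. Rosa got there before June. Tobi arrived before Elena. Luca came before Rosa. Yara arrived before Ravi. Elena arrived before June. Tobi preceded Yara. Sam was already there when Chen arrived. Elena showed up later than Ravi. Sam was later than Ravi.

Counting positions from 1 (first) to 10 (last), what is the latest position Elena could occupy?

9

Elena must come before June — 1 guest forced after them.
Everything else can be placed before Elena in some valid order, so Elena can sit as late as position 10 − 1 = 9.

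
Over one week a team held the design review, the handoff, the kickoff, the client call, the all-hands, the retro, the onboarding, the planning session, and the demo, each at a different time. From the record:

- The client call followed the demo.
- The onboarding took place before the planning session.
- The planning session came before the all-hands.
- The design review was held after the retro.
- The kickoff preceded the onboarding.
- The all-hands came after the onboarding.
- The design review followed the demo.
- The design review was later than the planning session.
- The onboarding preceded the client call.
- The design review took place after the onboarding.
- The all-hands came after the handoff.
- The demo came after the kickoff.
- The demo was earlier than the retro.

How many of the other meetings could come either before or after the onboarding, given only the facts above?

3

Forced before the onboarding: the kickoff; forced after the onboarding: the all-hands, the client call, the design review, and the planning session.
That leaves the demo, the handoff, and the retro with no forced order relative to the onboarding — 3.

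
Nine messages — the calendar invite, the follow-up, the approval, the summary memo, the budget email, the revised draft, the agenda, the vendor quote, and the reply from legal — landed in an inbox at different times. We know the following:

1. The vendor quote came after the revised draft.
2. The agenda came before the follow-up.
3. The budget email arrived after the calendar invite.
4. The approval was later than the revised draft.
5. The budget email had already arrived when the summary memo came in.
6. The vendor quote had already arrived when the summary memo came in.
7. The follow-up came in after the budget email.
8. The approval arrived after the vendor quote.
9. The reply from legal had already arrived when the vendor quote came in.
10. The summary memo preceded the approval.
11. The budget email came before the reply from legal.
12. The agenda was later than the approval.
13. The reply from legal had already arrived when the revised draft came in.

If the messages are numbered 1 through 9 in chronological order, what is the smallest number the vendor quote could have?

The budget email, the calendar invite, the reply from legal, and the revised draft must all come before the vendor quote — 4 forced predecessors.
Nothing else is forced ahead of the vendor quote, so its earliest slot is position 4 + 1 = 5.

5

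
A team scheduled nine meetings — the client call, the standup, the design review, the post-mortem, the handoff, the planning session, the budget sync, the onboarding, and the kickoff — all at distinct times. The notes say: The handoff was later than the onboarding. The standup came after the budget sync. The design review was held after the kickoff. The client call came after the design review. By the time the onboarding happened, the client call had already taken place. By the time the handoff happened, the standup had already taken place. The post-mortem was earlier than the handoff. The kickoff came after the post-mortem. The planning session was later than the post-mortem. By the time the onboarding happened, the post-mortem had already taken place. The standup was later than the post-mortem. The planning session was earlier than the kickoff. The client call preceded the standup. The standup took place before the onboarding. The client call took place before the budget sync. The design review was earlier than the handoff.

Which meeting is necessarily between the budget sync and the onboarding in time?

the standup

Tracing the constraints gives the budget sync → the standup → the onboarding, so the standup sits after the budget sync and before the onboarding.
No other meeting is forced both after the budget sync and before the onboarding.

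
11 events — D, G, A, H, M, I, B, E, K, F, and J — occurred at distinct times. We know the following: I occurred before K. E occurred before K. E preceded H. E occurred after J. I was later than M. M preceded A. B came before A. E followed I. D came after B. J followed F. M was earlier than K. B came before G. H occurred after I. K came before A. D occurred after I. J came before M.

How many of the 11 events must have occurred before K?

5

Directly stated before K: E, I, and M.
F reaches K via F → J → E → K.
J reaches K via J → E → K.
No chain forces D (or any of the others) ahead of K.
That's E, F, I, J, and M — 5 in all.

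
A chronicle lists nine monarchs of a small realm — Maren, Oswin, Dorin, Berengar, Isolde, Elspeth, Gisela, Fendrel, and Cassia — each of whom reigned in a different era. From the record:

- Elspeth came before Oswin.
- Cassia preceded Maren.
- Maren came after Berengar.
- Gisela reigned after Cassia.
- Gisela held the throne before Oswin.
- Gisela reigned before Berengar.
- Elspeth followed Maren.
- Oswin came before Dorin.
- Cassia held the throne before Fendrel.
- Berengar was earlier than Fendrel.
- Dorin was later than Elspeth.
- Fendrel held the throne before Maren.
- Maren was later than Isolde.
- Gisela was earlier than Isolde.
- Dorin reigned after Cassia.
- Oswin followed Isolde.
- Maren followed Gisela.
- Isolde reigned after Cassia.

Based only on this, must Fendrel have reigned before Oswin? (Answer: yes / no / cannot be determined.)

yes

Chain the constraints: Fendrel → Maren → Elspeth → Oswin. Each link is directly stated, so Fendrel comes before Oswin.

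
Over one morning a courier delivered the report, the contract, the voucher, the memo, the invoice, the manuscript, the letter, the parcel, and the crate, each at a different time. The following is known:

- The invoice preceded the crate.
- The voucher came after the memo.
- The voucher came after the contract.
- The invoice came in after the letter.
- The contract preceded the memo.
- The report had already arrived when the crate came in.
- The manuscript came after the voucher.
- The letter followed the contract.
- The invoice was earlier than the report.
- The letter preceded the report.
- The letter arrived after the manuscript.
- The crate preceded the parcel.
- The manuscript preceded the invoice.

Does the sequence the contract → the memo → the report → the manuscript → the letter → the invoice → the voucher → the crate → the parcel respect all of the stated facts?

no

The constraints require the letter before the report, but in the proposed sequence the report appears ahead of the letter. That one violation is enough.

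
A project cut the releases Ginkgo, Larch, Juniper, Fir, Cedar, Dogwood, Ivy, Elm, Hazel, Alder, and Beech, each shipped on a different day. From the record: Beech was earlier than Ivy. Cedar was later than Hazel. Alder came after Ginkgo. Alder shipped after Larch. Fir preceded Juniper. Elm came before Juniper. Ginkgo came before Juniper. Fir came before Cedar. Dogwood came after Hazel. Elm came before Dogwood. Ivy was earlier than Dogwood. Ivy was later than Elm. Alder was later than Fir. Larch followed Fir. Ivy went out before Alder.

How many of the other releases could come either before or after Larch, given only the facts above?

Forced before Larch: Fir; forced after Larch: Alder.
That leaves Beech, Cedar, Dogwood, Elm, Ginkgo, Hazel, Ivy, and Juniper with no forced order relative to Larch — 8.

8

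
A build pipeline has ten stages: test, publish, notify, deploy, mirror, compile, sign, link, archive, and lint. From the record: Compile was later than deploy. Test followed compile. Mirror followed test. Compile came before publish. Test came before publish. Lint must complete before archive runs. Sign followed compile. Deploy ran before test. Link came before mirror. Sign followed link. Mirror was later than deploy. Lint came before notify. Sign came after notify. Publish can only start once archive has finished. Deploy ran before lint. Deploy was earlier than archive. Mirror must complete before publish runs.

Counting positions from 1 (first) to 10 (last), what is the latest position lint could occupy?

Lint must come before archive, notify, publish, and sign — 4 stages forced after it.
Everything else can be placed before lint in some valid order, so lint can sit as late as position 10 − 4 = 6.

6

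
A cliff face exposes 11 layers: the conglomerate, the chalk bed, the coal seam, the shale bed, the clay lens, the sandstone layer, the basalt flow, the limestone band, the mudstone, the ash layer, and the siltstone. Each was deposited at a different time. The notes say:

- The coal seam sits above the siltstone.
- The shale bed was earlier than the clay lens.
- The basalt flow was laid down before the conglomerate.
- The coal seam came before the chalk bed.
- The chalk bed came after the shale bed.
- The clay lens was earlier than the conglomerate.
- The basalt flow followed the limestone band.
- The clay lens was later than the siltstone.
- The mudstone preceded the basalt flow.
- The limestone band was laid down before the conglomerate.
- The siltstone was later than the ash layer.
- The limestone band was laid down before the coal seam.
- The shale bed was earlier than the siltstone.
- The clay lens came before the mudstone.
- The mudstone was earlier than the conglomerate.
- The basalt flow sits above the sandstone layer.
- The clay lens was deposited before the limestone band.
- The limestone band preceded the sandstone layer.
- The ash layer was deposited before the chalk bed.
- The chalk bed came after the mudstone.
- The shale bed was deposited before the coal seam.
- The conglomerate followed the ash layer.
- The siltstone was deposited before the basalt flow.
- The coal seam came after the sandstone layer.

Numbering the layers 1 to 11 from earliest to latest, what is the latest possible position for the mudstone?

8

The mudstone must come before the basalt flow, the chalk bed, and the conglomerate — 3 layers forced after it.
Everything else can be placed before the mudstone in some valid order, so the mudstone can sit as late as position 11 − 3 = 8.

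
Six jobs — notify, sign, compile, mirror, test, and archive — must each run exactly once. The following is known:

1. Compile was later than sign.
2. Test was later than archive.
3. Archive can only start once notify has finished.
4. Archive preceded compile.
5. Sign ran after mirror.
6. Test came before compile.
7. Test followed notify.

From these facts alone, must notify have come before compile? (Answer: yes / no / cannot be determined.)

Chain the constraints: notify → test → compile. Each link is directly stated, so notify comes before compile.

yes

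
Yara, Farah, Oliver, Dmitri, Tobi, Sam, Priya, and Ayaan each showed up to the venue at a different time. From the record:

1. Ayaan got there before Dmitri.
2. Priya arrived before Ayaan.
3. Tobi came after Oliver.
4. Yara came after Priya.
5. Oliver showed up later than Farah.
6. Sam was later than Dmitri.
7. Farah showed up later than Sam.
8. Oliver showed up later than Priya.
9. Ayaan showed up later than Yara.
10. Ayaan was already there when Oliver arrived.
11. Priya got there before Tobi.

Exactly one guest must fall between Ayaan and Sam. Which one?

Dmitri

Tracing the constraints gives Ayaan → Dmitri → Sam, so Dmitri sits after Ayaan and before Sam.
No other guest is forced both after Ayaan and before Sam.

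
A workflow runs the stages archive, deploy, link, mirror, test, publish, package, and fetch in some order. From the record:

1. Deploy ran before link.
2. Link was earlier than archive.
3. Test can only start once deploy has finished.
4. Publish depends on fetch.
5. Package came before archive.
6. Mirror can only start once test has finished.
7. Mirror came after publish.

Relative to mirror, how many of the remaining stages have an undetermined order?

Forced before mirror: deploy, fetch, publish, and test.
That leaves archive, link, and package with no forced order relative to mirror — 3.

3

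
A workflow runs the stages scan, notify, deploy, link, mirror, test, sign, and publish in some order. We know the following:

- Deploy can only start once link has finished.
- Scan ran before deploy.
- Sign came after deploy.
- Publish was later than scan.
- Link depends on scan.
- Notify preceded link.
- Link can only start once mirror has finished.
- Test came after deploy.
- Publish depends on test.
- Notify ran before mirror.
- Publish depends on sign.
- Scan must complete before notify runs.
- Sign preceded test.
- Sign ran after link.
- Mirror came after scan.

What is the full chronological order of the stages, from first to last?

scan, notify, mirror, link, deploy, sign, test, publish

The constraints fix every adjacent pair, so only one ordering works:
scan → notify → mirror → link → deploy → sign → test → publish.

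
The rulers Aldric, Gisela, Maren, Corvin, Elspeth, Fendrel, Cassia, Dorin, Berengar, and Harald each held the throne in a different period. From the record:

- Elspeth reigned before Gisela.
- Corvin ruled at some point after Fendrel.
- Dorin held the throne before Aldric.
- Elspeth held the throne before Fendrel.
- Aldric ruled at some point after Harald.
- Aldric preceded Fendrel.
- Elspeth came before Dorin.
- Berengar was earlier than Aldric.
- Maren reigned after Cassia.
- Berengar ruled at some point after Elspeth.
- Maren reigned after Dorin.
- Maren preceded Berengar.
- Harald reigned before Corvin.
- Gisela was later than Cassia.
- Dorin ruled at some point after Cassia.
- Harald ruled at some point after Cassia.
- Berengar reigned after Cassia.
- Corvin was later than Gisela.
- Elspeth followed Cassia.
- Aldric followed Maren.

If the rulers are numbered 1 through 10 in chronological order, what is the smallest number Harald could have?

Cassia must come before Harald — 1 forced predecessor.
Nothing else is forced ahead of Harald, so their earliest slot is position 1 + 1 = 2.

2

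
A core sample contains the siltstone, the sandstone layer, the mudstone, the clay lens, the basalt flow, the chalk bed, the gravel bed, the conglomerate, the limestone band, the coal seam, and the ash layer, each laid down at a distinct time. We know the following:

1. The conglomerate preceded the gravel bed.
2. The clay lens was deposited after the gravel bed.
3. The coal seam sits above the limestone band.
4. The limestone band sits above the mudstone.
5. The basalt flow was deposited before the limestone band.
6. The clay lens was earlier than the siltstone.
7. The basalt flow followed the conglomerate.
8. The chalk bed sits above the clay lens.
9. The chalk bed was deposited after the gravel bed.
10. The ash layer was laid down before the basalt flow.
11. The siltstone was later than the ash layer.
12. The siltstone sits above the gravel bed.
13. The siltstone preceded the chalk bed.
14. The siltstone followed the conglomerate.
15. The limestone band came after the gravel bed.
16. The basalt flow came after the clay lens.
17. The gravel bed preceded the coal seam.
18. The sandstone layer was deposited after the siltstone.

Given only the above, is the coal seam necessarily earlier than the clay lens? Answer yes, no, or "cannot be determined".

Tracing the constraints gives the clay lens → the basalt flow → the limestone band → the coal seam, so the clay lens must come before the coal seam.
That means the coal seam cannot be before the clay lens.

no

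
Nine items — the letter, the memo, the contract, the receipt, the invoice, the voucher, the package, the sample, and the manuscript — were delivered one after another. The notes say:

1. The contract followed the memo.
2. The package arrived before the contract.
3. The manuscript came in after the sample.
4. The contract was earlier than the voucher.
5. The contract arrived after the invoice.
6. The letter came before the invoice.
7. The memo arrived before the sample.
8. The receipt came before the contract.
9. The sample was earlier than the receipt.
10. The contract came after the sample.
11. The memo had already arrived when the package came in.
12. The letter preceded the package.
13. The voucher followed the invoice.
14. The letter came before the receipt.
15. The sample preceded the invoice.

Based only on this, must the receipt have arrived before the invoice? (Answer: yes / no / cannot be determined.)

No chain of stated constraints runs from the receipt to the invoice, and none runs from the invoice to the receipt either.
So the relative order of the receipt and the invoice is not fixed by the given facts.

cannot be determined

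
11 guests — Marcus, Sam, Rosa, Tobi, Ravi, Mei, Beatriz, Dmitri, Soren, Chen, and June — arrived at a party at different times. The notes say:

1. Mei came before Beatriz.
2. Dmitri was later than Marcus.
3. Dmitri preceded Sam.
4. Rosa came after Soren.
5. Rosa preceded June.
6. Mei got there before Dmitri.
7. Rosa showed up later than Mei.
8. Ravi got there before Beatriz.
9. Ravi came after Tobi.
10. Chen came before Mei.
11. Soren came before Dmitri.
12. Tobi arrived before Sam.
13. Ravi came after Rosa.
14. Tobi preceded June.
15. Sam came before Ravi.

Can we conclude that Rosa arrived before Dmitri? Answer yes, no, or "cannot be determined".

cannot be determined

No chain of stated constraints runs from Rosa to Dmitri, and none runs from Dmitri to Rosa either.
So the relative order of Rosa and Dmitri is not fixed by the given facts.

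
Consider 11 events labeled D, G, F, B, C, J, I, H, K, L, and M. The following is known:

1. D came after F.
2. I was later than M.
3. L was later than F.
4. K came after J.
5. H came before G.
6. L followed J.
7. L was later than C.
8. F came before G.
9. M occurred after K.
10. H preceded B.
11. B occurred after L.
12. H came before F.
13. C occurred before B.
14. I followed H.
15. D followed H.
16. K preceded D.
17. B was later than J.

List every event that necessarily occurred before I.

H, J, K, M

Directly stated before I: H and M.
J reaches I via J → K → M → I.
K reaches I via K → M → I.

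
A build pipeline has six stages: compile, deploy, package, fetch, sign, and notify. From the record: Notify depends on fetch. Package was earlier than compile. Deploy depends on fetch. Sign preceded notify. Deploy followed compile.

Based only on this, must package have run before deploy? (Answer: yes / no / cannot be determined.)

yes

Chain the constraints: package → compile → deploy. Each link is directly stated, so package comes before deploy.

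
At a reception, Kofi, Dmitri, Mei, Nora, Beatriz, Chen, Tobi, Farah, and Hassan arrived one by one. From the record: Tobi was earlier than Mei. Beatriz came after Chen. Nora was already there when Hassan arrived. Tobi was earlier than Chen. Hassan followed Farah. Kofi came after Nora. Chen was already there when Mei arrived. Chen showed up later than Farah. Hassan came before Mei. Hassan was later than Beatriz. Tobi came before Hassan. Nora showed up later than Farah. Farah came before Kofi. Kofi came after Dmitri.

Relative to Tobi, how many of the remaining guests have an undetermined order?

4

Forced after Tobi: Beatriz, Chen, Hassan, and Mei.
That leaves Dmitri, Farah, Kofi, and Nora with no forced order relative to Tobi — 4.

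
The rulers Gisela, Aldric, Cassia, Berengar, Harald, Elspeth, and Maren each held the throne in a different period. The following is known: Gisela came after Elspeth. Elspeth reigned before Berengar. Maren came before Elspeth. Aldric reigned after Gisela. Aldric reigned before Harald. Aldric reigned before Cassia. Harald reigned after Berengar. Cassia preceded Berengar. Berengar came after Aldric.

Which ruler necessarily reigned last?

Every other ruler has a chain of constraints placing them before Harald, so Harald is last.

Harald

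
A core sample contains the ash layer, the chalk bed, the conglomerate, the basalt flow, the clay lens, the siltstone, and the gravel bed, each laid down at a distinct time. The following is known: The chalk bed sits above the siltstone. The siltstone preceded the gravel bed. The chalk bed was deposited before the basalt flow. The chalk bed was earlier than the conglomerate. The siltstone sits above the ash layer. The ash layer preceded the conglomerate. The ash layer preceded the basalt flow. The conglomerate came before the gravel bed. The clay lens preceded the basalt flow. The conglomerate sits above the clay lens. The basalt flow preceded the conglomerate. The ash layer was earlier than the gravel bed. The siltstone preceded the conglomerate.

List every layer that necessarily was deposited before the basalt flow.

Directly stated before the basalt flow: the ash layer, the chalk bed, and the clay lens.
The siltstone reaches the basalt flow via the siltstone → the chalk bed → the basalt flow.
No chain forces the gravel bed (or any of the others) ahead of the basalt flow.

the ash layer, the chalk bed, the clay lens, the siltstone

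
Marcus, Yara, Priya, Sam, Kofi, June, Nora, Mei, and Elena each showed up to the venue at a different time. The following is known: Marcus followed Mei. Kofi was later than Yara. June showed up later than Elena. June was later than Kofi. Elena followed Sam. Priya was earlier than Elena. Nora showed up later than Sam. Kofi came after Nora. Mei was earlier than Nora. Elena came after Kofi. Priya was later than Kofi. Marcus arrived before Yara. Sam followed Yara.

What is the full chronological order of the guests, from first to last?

The constraints fix every adjacent pair, so only one ordering works:
Mei → Marcus → Yara → Sam → Nora → Kofi → Priya → Elena → June.

Mei, Marcus, Yara, Sam, Nora, Kofi, Priya, Elena, June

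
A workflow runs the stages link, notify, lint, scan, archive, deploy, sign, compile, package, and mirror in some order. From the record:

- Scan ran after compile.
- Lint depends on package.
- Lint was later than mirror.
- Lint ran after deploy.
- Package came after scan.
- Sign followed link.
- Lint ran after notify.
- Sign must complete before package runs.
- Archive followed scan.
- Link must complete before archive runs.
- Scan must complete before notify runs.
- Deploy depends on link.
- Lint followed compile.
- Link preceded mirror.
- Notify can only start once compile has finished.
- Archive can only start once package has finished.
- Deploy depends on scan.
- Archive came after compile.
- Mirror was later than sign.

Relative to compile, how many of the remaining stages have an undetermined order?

3

Forced after compile: archive, deploy, lint, notify, package, and scan.
That leaves link, mirror, and sign with no forced order relative to compile — 3.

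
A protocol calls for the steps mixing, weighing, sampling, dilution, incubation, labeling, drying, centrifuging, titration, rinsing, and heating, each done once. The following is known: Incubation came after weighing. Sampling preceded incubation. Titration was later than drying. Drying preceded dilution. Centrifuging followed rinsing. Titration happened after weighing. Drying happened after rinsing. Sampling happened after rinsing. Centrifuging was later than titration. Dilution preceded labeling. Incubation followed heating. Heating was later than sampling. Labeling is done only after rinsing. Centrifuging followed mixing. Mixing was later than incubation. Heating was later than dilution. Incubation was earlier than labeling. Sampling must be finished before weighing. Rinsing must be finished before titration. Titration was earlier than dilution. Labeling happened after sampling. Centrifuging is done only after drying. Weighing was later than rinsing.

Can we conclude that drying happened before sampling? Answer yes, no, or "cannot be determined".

No chain of stated constraints runs from drying to sampling, and none runs from sampling to drying either.
So the relative order of drying and sampling is not fixed by the given facts.

cannot be determined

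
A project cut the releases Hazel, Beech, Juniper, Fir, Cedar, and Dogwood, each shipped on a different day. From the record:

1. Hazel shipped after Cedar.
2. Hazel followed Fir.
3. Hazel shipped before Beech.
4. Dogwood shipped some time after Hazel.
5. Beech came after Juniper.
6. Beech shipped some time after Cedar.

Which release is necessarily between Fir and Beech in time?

Hazel

Tracing the constraints gives Fir → Hazel → Beech, so Hazel sits after Fir and before Beech.
No other release is forced both after Fir and before Beech.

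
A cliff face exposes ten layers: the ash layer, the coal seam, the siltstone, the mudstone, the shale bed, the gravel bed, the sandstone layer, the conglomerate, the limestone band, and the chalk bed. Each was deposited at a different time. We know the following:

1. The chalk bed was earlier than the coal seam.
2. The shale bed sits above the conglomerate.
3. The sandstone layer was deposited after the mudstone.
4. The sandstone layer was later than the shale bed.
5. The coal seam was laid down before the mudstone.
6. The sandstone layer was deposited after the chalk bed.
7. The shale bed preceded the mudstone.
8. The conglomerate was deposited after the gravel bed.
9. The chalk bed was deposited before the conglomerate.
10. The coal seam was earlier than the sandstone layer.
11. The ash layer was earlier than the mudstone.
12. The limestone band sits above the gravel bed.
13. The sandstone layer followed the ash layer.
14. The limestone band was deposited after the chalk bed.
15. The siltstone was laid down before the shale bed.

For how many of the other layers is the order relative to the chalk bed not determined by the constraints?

3

Forced after the chalk bed: the coal seam, the conglomerate, the limestone band, the mudstone, the sandstone layer, and the shale bed.
That leaves the ash layer, the gravel bed, and the siltstone with no forced order relative to the chalk bed — 3.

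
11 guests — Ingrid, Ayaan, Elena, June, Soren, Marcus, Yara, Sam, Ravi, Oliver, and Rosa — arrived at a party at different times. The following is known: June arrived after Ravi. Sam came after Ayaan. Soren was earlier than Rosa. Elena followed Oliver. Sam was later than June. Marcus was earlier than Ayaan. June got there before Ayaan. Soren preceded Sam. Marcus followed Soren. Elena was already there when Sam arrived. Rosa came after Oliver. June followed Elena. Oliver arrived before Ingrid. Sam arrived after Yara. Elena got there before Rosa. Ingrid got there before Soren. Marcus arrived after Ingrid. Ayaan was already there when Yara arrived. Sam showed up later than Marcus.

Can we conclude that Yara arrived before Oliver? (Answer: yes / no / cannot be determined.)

no

Tracing the constraints gives Oliver → Ingrid → Marcus → Ayaan → Yara, so Oliver must come before Yara.
That means Yara cannot be before Oliver.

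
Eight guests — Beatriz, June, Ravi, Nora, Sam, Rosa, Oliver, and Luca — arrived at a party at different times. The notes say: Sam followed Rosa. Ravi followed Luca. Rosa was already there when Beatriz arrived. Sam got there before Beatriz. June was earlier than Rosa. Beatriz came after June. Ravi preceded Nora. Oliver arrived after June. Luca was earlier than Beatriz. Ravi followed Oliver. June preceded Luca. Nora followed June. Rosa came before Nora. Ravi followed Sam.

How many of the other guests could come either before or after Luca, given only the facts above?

Forced before Luca: June; forced after Luca: Beatriz, Nora, and Ravi.
That leaves Oliver, Rosa, and Sam with no forced order relative to Luca — 3.

3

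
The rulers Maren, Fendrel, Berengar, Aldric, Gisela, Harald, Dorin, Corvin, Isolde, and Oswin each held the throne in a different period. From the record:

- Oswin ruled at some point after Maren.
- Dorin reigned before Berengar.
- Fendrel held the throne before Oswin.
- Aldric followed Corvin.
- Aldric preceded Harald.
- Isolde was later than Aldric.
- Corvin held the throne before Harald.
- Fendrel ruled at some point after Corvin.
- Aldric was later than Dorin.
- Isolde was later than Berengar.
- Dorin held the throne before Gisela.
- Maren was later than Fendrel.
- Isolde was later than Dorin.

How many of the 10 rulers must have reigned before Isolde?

4

Directly stated before Isolde: Aldric, Berengar, and Dorin.
Corvin reaches Isolde via Corvin → Aldric → Isolde.
No chain forces Oswin (or any of the others) ahead of Isolde.
That's Aldric, Berengar, Corvin, and Dorin — 4 in all.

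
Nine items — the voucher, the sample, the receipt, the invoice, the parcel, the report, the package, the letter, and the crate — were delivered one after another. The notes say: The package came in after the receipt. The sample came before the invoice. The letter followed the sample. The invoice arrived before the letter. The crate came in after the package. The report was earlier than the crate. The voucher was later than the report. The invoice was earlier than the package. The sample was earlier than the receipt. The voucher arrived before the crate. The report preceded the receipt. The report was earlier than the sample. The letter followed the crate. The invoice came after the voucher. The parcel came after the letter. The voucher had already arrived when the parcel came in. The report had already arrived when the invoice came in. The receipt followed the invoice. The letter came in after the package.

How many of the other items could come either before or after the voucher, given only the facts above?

Forced before the voucher: the report; forced after the voucher: the crate, the invoice, the letter, the package, the parcel, and the receipt.
That leaves the sample with no forced order relative to the voucher — 1.

1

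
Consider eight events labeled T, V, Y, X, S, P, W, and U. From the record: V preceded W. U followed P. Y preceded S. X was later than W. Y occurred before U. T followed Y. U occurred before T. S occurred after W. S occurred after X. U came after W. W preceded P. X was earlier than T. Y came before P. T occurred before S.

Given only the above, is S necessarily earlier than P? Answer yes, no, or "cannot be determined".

Tracing the constraints gives P → U → T → S, so P must come before S.
That means S cannot be before P.

no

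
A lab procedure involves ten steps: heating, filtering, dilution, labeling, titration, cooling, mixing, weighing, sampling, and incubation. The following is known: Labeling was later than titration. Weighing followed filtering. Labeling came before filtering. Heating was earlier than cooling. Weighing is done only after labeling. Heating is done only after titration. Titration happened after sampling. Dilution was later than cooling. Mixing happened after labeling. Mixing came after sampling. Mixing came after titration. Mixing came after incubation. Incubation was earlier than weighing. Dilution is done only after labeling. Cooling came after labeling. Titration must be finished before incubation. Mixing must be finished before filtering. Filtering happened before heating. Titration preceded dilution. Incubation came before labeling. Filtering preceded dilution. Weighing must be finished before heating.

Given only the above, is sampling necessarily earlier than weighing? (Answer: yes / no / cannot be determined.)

Chain the constraints: sampling → mixing → filtering → weighing. Each link is directly stated, so sampling comes before weighing.

yes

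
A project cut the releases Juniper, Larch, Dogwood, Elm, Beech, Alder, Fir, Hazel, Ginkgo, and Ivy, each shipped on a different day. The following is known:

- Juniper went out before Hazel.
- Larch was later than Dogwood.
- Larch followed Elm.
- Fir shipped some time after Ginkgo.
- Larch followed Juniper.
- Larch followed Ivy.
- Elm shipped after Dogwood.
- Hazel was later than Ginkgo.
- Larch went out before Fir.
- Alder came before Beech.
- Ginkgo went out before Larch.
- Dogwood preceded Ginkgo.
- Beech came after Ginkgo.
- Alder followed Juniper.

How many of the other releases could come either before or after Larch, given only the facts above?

Forced before Larch: Dogwood, Elm, Ginkgo, Ivy, and Juniper; forced after Larch: Fir.
That leaves Alder, Beech, and Hazel with no forced order relative to Larch — 3.

3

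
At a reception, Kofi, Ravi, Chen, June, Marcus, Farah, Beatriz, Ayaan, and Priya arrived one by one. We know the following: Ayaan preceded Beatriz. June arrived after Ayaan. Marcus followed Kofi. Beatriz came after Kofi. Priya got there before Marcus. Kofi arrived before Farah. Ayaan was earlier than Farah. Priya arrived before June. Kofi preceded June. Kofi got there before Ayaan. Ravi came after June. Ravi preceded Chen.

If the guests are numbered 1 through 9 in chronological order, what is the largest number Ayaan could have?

4

Ayaan must come before Beatriz, Chen, Farah, June, and Ravi — 5 guests forced after them.
Everything else can be placed before Ayaan in some valid order, so Ayaan can sit as late as position 9 − 5 = 4.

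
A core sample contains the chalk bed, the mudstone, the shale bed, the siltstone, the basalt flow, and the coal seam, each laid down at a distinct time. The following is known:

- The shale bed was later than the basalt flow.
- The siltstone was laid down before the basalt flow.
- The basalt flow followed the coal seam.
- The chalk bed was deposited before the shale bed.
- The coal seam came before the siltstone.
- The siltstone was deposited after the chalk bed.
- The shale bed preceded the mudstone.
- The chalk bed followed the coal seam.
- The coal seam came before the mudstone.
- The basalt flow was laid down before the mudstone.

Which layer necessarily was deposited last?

Every other layer has a chain of constraints placing it before the mudstone, so the mudstone is last.

the mudstone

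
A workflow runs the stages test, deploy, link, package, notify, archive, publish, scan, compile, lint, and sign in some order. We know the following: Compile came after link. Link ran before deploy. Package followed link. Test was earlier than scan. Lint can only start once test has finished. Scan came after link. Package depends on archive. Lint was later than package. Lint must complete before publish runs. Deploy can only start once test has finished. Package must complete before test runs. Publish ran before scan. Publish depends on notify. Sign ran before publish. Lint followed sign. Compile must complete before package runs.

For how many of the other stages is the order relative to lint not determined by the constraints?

Forced before lint: archive, compile, link, package, sign, and test; forced after lint: publish and scan.
That leaves deploy and notify with no forced order relative to lint — 2.

2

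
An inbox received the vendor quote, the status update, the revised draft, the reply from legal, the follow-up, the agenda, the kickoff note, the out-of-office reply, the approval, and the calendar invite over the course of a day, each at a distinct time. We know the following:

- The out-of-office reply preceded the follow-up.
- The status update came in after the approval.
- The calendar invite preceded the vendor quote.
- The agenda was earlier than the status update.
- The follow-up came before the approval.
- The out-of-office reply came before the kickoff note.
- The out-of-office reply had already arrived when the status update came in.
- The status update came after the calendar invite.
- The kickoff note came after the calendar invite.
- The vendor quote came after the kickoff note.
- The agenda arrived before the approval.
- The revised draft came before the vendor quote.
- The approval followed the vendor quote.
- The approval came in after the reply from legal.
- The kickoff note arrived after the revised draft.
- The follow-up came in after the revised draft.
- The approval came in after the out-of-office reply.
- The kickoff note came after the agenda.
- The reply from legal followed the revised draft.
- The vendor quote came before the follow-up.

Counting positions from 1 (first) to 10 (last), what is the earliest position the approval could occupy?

9

The agenda, the calendar invite, the follow-up, the kickoff note, the out-of-office reply, the reply from legal, the revised draft, and the vendor quote must all come before the approval — 8 forced predecessors.
Nothing else is forced ahead of the approval, so its earliest slot is position 8 + 1 = 9.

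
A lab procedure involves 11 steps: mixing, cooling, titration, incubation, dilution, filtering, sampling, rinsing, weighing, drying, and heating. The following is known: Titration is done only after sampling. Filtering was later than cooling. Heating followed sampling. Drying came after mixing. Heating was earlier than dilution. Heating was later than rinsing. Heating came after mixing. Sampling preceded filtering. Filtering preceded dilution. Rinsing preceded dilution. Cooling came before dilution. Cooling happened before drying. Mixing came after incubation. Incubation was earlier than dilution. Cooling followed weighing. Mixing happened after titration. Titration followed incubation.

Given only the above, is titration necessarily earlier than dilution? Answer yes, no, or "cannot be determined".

Chain the constraints: titration → mixing → heating → dilution. Each link is directly stated, so titration comes before dilution.

yes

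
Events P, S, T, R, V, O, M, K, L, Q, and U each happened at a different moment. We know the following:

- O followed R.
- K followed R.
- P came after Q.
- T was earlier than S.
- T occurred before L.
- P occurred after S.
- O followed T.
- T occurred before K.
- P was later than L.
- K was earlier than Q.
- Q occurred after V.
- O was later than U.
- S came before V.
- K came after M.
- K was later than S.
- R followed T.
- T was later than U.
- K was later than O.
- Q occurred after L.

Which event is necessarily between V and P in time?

Q

Tracing the constraints gives V → Q → P, so Q sits after V and before P.
No other event is forced both after V and before P.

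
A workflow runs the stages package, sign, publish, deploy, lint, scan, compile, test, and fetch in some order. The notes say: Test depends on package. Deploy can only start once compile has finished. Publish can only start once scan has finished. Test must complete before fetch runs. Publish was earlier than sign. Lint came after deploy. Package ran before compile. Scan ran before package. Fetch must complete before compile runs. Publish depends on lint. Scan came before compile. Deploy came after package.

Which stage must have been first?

Scan has a chain of constraints placing it before every other stage, so scan must be first.

scan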